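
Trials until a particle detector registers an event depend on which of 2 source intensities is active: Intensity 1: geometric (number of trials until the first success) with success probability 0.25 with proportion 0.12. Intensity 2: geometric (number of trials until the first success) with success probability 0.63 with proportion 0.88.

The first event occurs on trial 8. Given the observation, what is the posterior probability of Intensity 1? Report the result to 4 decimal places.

0.8838

By Bayes' theorem, P(k | x) = π_k f_k(x) / Σ_j π_j f_j(x).
Evaluate each component's likelihood at the observed value:
  f_1 = 0.25·(1−0.25)^7 = 0.25·0.133484 = 0.033371
  f_2 = 0.63·(1−0.63)^7 = 0.63·0.000949319 = 0.000598071
Prior × likelihood for each component:
  π_1·f_1 = 0.12 × 0.033371 = 0.00400452
  π_2·f_2 = 0.88 × 0.000598071 = 0.000526302
Marginal: 0.00400452 + 0.000526302 = 0.00453082
P(Intensity 1 | 8) ≈ 0.8838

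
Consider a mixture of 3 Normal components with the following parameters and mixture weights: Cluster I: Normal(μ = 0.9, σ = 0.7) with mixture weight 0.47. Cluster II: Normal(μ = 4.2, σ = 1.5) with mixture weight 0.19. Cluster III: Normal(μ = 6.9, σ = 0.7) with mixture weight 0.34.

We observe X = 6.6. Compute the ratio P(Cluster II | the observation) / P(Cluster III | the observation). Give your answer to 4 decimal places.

0.0795

The posterior odds equal the prior odds times the likelihood ratio: (P(Z=i)/P(Z=j))·(f_i(x)/f_j(x)).
Evaluate each component's likelihood at the observed value:
  f_I = (1/(0.7·√(2π)))·exp(−(6.6−0.9)²/(2·0.7²)) = 0.569918·exp(-33.15306) = 2.27835e-15
  f_II = (1/(1.5·√(2π)))·exp(−(6.6−4.2)²/(2·1.5²)) = 0.265962·exp(-1.28000) = 0.0739472
  f_III = (1/(0.7·√(2π)))·exp(−(6.6−6.9)²/(2·0.7²)) = 0.569918·exp(-0.09184) = 0.51991
0.01405 / 0.176769 ≈ 0.0795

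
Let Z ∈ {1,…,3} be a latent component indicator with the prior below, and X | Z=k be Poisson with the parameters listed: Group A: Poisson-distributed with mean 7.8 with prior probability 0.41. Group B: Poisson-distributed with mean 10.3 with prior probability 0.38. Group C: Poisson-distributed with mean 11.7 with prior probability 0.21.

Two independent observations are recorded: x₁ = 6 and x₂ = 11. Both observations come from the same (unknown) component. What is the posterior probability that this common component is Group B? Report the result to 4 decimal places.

The responsibility of component k is P(Z=k) f_k(x) divided by Σ_j P(Z=j) f_j(x).
Since both observations come from the same component, the likelihood for component k is f_k(x₁)·f_k(x₂).
  f_A = [0.128156] × [0.0667403] = 0.00855315
  f_B = [0.0557773] × [0.116633] = 0.00650546
  f_C = [0.0295486] × [0.116854] = 0.00345287
Weight by the priors:
  P(Z=A)·f_A = 0.41 × 0.00855315 = 0.00350679
  P(Z=B)·f_B = 0.38 × 0.00650546 = 0.00247208
  P(Z=C)·f_C = 0.21 × 0.00345287 = 0.000725103
Evidence: 0.00350679 + 0.00247208 + 0.000725103 = 0.00670397
Responsibility of Group B: 0.00247208 / 0.00670397 ≈ 0.3687

0.3687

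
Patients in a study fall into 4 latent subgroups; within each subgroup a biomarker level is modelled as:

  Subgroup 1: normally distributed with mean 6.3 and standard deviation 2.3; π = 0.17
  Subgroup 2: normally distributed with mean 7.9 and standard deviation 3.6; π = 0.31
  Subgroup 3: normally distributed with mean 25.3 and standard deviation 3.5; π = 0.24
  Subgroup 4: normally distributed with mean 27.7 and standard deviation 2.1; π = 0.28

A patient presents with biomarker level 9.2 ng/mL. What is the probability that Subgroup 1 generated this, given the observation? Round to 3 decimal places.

0.293

Apply Bayes' rule: the posterior for each component is proportional to its prior times its likelihood at x.
Normal densities:
  p_1 = 0.0783363
  p_2 = 0.103822
  p_3 = 2.89739e-06
  p_4 = 2.66926e-18
Unnormalised posteriors:
  π_1·p_1 = 0.17 × 0.0783363 = 0.0133172
  π_2·p_2 = 0.31 × 0.103822 = 0.032185
  π_3·p_3 = 0.24 × 2.89739e-06 = 6.95373e-07
  π_4·p_4 = 0.28 × 2.66926e-18 = 7.47393e-19
Normaliser: 0.0133172 + 0.032185 + 6.95373e-07 + 7.47393e-19 = 0.0455028
P(Subgroup 1 | the observation) = 0.0133172 / 0.0455028 ≈ 0.293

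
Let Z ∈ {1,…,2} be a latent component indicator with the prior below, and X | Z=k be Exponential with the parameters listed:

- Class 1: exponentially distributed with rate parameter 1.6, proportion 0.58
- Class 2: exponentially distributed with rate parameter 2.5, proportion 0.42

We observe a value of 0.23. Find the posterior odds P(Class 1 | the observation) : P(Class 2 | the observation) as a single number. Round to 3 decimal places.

Since P(k|x) ∝ π_k f_k(x), the posterior odds are π_i f_i(x) / (π_j f_j(x)).
Component likelihoods at x = 0.23:
  f_1 = 1.10739
  f_2 = 1.40676
Odds = (0.58/0.42) × (1.10739/1.40676) = 1.38095 × 0.787189 ≈ 1.087

1.087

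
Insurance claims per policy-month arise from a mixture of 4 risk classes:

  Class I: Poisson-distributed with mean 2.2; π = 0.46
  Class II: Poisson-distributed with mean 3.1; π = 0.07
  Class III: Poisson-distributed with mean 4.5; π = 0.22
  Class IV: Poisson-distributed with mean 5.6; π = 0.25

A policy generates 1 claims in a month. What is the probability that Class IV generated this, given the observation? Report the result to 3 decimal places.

0.037

Apply Bayes' rule: the posterior for each component is proportional to its prior times its likelihood at x.
Evaluate each component's likelihood at the observed value:
  f_I = 0.243767
  f_II = 0.139653
  f_III = 0.0499905
  f_IV = 0.020708
Weight by the priors:
  w_I·f_I = 0.46 × 0.243767 = 0.112133
  w_II·f_II = 0.07 × 0.139653 = 0.00977568
  w_III·f_III = 0.22 × 0.0499905 = 0.0109979
  w_IV·f_IV = 0.25 × 0.020708 = 0.00517701
Evidence: 0.112133 + 0.00977568 + 0.0109979 + 0.00517701 = 0.138083
P(Class IV | the observation) ≈ 0.037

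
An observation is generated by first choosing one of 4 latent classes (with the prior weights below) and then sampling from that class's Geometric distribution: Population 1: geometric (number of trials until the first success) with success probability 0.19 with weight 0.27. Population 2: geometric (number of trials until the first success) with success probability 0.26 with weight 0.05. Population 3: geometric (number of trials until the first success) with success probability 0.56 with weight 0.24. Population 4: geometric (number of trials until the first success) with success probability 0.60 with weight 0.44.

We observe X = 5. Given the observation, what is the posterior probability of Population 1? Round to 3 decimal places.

Posterior ∝ prior × likelihood, so P(k | x) ∝ w_k f_k(x); normalise over all components.
Geometric probabilities:
  p_1 = 0.0817888
  p_2 = 0.0779651
  p_3 = 0.0209893
  p_4 = 0.01536
Prior × likelihood for each component:
  w_1·p_1 = 0.27 × 0.0817888 = 0.022083
  w_2·p_2 = 0.05 × 0.0779651 = 0.00389825
  w_3·p_3 = 0.24 × 0.0209893 = 0.00503744
  w_4·p_4 = 0.44 × 0.01536 = 0.0067584
Sum: 0.022083 + 0.00389825 + 0.00503744 + 0.0067584 = 0.0377771
So the posterior for Population 1 is 0.022083 / 0.0377771 ≈ 0.585.

0.585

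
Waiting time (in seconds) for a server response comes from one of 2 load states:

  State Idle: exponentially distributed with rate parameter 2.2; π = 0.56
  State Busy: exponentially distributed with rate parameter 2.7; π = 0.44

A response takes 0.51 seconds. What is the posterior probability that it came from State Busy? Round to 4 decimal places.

0.4277

Posterior ∝ prior × likelihood, so P(k | x) ∝ w_k f_k(x); normalise over all components.
Exponential densities:
  p_Idle = 0.716381
  p_Busy = 0.681303
Prior × likelihood for each component:
  w_Idle·p_Idle = 0.56 × 0.716381 = 0.401174
  w_Busy·p_Busy = 0.44 × 0.681303 = 0.299773
Normaliser: 0.401174 + 0.299773 = 0.700947
P(State Busy | x) = 0.299773 / 0.700947 ≈ 0.4277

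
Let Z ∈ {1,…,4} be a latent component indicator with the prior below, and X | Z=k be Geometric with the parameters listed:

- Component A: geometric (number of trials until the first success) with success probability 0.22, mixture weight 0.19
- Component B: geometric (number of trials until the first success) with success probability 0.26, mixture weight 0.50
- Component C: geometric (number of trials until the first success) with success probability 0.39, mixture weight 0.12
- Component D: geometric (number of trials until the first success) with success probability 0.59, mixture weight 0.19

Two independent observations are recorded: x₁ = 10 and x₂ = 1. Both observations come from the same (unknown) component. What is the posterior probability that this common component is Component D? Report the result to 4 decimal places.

0.0062

Posterior ∝ prior × likelihood, so P(k | x) ∝ π_k f_k(x); normalise over all components.
Since both observations come from the same component, the likelihood for component k is f_k(x₁)·f_k(x₂).
  p_A = [0.0235112] × [0.22] = 0.00517246
  p_B = [0.0173005] × [0.26] = 0.00449813
  p_C = [0.00456072] × [0.39] = 0.00177868
  p_D = [0.000193155] × [0.59] = 0.000113962
Prior × likelihood for each component:
  π_A·p_A = 0.19 × 0.00517246 = 0.000982767
  π_B·p_B = 0.50 × 0.00449813 = 0.00224907
  π_C·p_C = 0.12 × 0.00177868 = 0.000213442
  π_D·p_D = 0.19 × 0.000113962 = 2.16527e-05
Marginal: 0.000982767 + 0.00224907 + 0.000213442 + 2.16527e-05 = 0.00346693
Responsibility of Component D: 2.16527e-05 / 0.00346693 ≈ 0.0062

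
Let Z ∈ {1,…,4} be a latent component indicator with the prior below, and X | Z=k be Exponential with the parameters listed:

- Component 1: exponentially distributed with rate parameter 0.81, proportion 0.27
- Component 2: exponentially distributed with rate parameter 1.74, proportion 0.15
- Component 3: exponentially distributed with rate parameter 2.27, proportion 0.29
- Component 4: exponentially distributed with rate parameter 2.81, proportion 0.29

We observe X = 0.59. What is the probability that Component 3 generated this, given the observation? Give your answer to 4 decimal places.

0.3098

The responsibility of component k is π_k f_k(x) divided by Σ_j π_j f_j(x).
Evaluate each component's likelihood at the observed value:
  L_1 = 0.502268
  L_2 = 0.623308
  L_3 = 0.594806
  L_4 = 0.535414
Prior × likelihood for each component:
  π_1·L_1 = 0.27 × 0.502268 = 0.135612
  π_2·L_2 = 0.15 × 0.623308 = 0.0934962
  π_3·L_3 = 0.29 × 0.594806 = 0.172494
  π_4·L_4 = 0.29 × 0.535414 = 0.15527
Normaliser: 0.135612 + 0.0934962 + 0.172494 + 0.15527 = 0.556872
P(Component 3 | 0.59) = 0.172494 / 0.556872 ≈ 0.3098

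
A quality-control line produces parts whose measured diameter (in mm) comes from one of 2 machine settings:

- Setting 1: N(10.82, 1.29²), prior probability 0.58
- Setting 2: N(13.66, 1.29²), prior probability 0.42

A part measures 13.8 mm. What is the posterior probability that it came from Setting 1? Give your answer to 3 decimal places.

By Bayes' theorem, P(k | x) = π_k f_k(x) / Σ_j π_j f_j(x).
Normal densities:
  p_1 = (1/(1.29·√(2π)))·exp(−(13.8−10.82)²/(2·1.29²)) = 0.309258·exp(-2.66823) = 0.0214547
  p_2 = (1/(1.29·√(2π)))·exp(−(13.8−13.66)²/(2·1.29²)) = 0.309258·exp(-0.00589) = 0.307442
Weight by the priors:
  π_1·p_1 = 0.58 × 0.0214547 = 0.0124437
  π_2·p_2 = 0.42 × 0.307442 = 0.129126
Marginal: 0.0124437 + 0.129126 = 0.141569
So the posterior for Setting 1 is 0.0124437 / 0.141569 ≈ 0.088.

0.088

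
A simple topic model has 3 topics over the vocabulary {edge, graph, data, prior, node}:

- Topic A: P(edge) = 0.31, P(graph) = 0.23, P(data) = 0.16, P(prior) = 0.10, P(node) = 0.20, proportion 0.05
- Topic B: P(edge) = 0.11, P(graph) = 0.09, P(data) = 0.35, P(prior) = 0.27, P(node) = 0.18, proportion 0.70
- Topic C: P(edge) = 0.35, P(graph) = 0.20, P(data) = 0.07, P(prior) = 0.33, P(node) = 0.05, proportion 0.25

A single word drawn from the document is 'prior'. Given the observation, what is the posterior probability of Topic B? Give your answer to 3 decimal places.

0.684

P(component k | x) = w_k·f_k(x) / marginal(x), where marginal(x) = Σ_j w_j·f_j(x).
Evaluate each component's likelihood at the observed value:
  L_A = P(prior | comp) = 0.10
  L_B = P(prior | comp) = 0.27
  L_C = P(prior | comp) = 0.33
Unnormalised posteriors:
  w_A·L_A = 0.05 × 0.1 = 0.005
  w_B·L_B = 0.70 × 0.27 = 0.189
  w_C·L_C = 0.25 × 0.33 = 0.0825
Marginal: 0.005 + 0.189 + 0.0825 = 0.2765
Responsibility of Topic B: 0.189 / 0.2765 ≈ 0.684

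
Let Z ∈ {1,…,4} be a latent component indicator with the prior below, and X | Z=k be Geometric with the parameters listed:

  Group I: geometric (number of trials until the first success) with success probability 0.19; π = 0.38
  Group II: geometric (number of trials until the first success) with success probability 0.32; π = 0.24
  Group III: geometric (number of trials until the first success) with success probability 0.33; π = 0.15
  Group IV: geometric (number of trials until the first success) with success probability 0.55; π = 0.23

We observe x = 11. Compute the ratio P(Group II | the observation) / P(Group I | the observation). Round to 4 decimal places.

Posterior odds = (π_i f_i(x)) / (π_j f_j(x)); the normalising sum cancels.
Component likelihoods at x = 11:
  f_I = 0.19·(1−0.19)^10 = 0.19·0.121577 = 0.0230996
  f_II = 0.32·(1−0.32)^10 = 0.32·0.0211392 = 0.00676455
  f_III = 0.33·(1−0.33)^10 = 0.33·0.0182284 = 0.00601536
  f_IV = 0.55·(1−0.55)^10 = 0.55·0.000340506 = 0.000187278
Odds = (0.24/0.38) × (0.00676455/0.0230996) = 0.631579 × 0.292843 ≈ 0.1850

0.1850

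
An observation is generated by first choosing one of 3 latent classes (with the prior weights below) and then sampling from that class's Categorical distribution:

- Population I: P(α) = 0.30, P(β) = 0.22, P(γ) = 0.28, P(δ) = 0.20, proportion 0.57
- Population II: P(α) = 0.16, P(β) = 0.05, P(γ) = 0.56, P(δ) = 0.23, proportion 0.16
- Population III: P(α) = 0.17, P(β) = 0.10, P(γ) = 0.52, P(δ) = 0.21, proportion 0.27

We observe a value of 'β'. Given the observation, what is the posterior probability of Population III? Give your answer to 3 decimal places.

Apply Bayes' rule: the posterior for each component is proportional to its prior times its likelihood at x.
Component likelihoods at x = 'β':
  p_I = P(β | comp) = 0.22
  p_II = P(β | comp) = 0.05
  p_III = P(β | comp) = 0.10
Prior × likelihood for each component:
  w_I·p_I = 0.57 × 0.22 = 0.1254
  w_II·p_II = 0.16 × 0.05 = 0.008
  w_III·p_III = 0.27 × 0.1 = 0.027
Marginal: 0.1254 + 0.008 + 0.027 = 0.1604
P(Population III | x) = 0.027 / 0.1604 ≈ 0.168

0.168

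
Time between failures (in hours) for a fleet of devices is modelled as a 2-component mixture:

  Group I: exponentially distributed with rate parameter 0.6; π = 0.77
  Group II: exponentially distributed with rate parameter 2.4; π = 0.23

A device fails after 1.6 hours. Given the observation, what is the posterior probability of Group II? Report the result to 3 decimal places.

0.063

Posterior ∝ prior × likelihood, so P(k | x) ∝ π_k f_k(x); normalise over all components.
Exponential densities:
  L_I = 0.6·e^(−0.6·1.6) = 0.6·e^(−0.9600) = 0.229736
  L_II = 2.4·e^(−2.4·1.6) = 2.4·e^(−3.8400) = 0.0515846
Weight by the priors:
  π_I·L_I = 0.77 × 0.229736 = 0.176897
  π_II·L_II = 0.23 × 0.0515846 = 0.0118645
Normaliser: 0.176897 + 0.0118645 = 0.188761
So the posterior for Group II is 0.0118645 / 0.188761 ≈ 0.063.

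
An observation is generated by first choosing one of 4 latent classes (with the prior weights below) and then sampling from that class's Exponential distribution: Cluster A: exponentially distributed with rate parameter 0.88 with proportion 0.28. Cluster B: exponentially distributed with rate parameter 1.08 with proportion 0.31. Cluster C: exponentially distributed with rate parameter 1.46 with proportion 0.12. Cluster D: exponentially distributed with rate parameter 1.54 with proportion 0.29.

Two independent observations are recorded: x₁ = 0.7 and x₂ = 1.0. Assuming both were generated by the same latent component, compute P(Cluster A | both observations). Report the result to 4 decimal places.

P(component k | x) = P(Z=k)·f_k(x) / marginal(x), where marginal(x) = Σ_j P(Z=j)·f_j(x).
Since both observations come from the same component, the likelihood for component k is f_k(x₁)·f_k(x₂).
  f_A = [0.88·e^(−0.88·0.7) = 0.88·e^(−0.6160) = 0.475288] × [0.365009] = 0.173485
  f_B = [1.08·e^(−1.08·0.7) = 1.08·e^(−0.7560) = 0.507104] × [0.366763] = 0.185987
  f_C = [1.46·e^(−1.46·0.7) = 1.46·e^(−1.0220) = 0.525417] × [0.339065] = 0.17815
  f_D = [1.54·e^(−1.54·0.7) = 1.54·e^(−1.0780) = 0.524024] × [0.330147] = 0.173005
Unnormalised posteriors:
  P(Z=A)·f_A = 0.28 × 0.173485 = 0.0485757
  P(Z=B)·f_B = 0.31 × 0.185987 = 0.057656
  P(Z=C)·f_C = 0.12 × 0.17815 = 0.021378
  P(Z=D)·f_D = 0.29 × 0.173005 = 0.0501714
Evidence: 0.0485757 + 0.057656 + 0.021378 + 0.0501714 = 0.177781
P(Cluster A | x₁, x₂) = 0.0485757 / 0.177781 ≈ 0.2732

0.2732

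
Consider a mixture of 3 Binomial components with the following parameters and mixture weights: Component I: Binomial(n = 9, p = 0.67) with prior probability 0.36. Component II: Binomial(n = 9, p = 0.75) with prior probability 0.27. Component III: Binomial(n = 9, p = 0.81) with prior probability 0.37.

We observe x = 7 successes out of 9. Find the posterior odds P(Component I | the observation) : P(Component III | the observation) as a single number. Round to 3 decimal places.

0.778

Posterior odds = (π_i f_i(x)) / (π_j f_j(x)); the normalising sum cancels.
Evaluate each component's likelihood at the observed value:
  p_I = 0.237604
  p_II = 0.300339
  p_III = 0.297307
Posterior odds = (π_I·p_I) / (π_III·p_III) = (0.36·0.237604) / (0.37·0.297307) = 0.0855375 / 0.110004 ≈ 0.778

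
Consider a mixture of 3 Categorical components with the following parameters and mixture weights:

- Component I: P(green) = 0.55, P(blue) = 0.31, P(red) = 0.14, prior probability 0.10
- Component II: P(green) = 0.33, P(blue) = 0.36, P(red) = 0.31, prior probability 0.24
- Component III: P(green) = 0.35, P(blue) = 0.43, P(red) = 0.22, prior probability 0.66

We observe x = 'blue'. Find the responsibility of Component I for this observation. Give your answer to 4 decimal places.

By Bayes' theorem, P(k | x) = w_k f_k(x) / Σ_j w_j f_j(x).
Component likelihoods at x = 'blue':
  p_I = P(blue | comp) = 0.31
  p_II = P(blue | comp) = 0.36
  p_III = P(blue | comp) = 0.43
Prior × likelihood for each component:
  w_I·p_I = 0.10 × 0.31 = 0.031
  w_II·p_II = 0.24 × 0.36 = 0.0864
  w_III·p_III = 0.66 × 0.43 = 0.2838
Sum: 0.031 + 0.0864 + 0.2838 = 0.4012
So the posterior for Component I is 0.031 / 0.4012 ≈ 0.0773.

0.0773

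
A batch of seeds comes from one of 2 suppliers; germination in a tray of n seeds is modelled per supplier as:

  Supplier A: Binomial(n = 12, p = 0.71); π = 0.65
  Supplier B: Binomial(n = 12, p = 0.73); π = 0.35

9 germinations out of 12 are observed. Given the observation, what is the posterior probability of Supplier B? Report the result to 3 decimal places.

0.358

Posterior ∝ prior × likelihood, so P(k | x) ∝ w_k f_k(x); normalise over all components.
Evaluate each component's likelihood at the observed value:
  f_A = C(12,9)·0.71^9·0.29^3 = 220·0.0458485·0.024389 = 0.246004
  f_B = C(12,9)·0.73^9·0.27^3 = 220·0.0588716·0.019683 = 0.254929
Multiply by the mixture weights:
  w_A·f_A = 0.65 × 0.246004 = 0.159902
  w_B·f_B = 0.35 × 0.254929 = 0.0892252
Evidence: 0.159902 + 0.0892252 = 0.249128
So the posterior for Supplier B is 0.0892252 / 0.249128 ≈ 0.358.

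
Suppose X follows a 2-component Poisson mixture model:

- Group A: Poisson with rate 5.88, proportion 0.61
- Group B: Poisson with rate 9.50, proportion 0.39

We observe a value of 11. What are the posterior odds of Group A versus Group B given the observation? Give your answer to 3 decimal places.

0.298

Posterior odds = (w_i f_i(x)) / (w_j f_j(x)); the normalising sum cancels.
Evaluate each component's likelihood at the observed value:
  f_A = e^(−5.88)·5.88^11/11! = 0.0203396
  f_B = e^(−9.50)·9.50^11/11! = 0.106661
Odds = (0.61/0.39) × (0.0203396/0.106661) = 1.5641 × 0.190694 ≈ 0.298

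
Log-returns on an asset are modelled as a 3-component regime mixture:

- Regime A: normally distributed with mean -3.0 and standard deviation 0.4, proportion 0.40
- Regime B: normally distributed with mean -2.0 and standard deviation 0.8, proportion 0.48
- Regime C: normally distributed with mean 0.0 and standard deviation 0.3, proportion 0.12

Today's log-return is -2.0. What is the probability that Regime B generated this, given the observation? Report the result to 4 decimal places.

0.9318

By Bayes' theorem, P(k | x) = w_k f_k(x) / Σ_j w_j f_j(x).
Component likelihoods at x = -2.0:
  p_A = (1/(0.4·√(2π)))·exp(−(-2.0−-3.0)²/(2·0.4²)) = 0.997356·exp(-3.12500) = 0.0438208
  p_B = (1/(0.8·√(2π)))·exp(−(-2.0−-2.0)²/(2·0.8²)) = 0.498678·exp(-0.00000) = 0.498678
  p_C = (1/(0.3·√(2π)))·exp(−(-2.0−0.0)²/(2·0.3²)) = 1.329808·exp(-22.22222) = 2.9703e-10
Weight by the priors:
  w_A·p_A = 0.40 × 0.0438208 = 0.0175283
  w_B·p_B = 0.48 × 0.498678 = 0.239365
  w_C·p_C = 0.12 × 2.9703e-10 = 3.56436e-11
Normaliser: 0.0175283 + 0.239365 + 3.56436e-11 = 0.256894
So the posterior for Regime B is 0.239365 / 0.256894 ≈ 0.9318.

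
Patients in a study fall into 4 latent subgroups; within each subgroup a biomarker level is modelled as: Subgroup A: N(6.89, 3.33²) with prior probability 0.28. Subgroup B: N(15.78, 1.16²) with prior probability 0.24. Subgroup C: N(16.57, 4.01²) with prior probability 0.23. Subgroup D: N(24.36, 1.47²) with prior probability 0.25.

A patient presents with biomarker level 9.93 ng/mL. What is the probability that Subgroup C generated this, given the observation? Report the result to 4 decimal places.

Apply Bayes' rule: the posterior for each component is proportional to its prior times its likelihood at x.
Normal densities:
  p_A = (1/(3.33·√(2π)))·exp(−(9.93−6.89)²/(2·3.33²)) = 0.119802·exp(-0.41670) = 0.0789756
  p_B = (1/(1.16·√(2π)))·exp(−(9.93−15.78)²/(2·1.16²)) = 0.343916·exp(-12.71645) = 1.03221e-06
  p_C = (1/(4.01·√(2π)))·exp(−(9.93−16.57)²/(2·4.01²)) = 0.099487·exp(-1.37094) = 0.0252566
  p_D = (1/(1.47·√(2π)))·exp(−(9.93−24.36)²/(2·1.47²)) = 0.271389·exp(-48.18013) = 3.23018e-22
Weight by the priors:
  P(Z=A)·p_A = 0.28 × 0.0789756 = 0.0221132
  P(Z=B)·p_B = 0.24 × 1.03221e-06 = 2.47731e-07
  P(Z=C)·p_C = 0.23 × 0.0252566 = 0.00580903
  P(Z=D)·p_D = 0.25 × 3.23018e-22 = 8.07545e-23
Evidence: 0.0221132 + 2.47731e-07 + 0.00580903 + 8.07545e-23 = 0.0279225
Responsibility of Subgroup C: 0.00580903 / 0.0279225 ≈ 0.2080

0.2080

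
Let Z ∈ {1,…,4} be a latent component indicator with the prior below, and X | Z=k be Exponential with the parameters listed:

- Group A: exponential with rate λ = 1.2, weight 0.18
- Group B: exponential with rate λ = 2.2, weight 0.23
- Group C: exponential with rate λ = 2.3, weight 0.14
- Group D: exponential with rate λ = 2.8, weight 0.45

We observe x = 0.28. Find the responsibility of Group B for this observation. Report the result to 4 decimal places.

Apply Bayes' rule: the posterior for each component is proportional to its prior times its likelihood at x.
Component likelihoods at x = 0.28:
  L_A = 0.857548
  L_B = 1.18822
  L_C = 1.20793
  L_D = 1.27841
Unnormalised posteriors:
  π_A·L_A = 0.18 × 0.857548 = 0.154359
  π_B·L_B = 0.23 × 1.18822 = 0.273291
  π_C·L_C = 0.14 × 1.20793 = 0.16911
  π_D·L_D = 0.45 × 1.27841 = 0.575286
Sum: 0.154359 + 0.273291 + 0.16911 + 0.575286 = 1.17205
So the posterior for Group B is 0.273291 / 1.17205 ≈ 0.2332.

0.2332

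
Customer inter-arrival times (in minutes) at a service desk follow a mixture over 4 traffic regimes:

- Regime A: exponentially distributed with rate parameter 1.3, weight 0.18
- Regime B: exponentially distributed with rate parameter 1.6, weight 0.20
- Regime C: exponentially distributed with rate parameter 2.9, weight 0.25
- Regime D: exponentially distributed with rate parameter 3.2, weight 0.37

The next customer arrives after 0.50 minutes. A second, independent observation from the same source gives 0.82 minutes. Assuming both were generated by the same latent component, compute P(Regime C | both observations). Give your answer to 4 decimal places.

0.2099

By Bayes' theorem, P(k | x) = π_k f_k(x) / Σ_j π_j f_j(x).
Since both observations come from the same component, the likelihood for component k is f_k(x₁)·f_k(x₂).
  p_A = [0.67866] × [0.447698] = 0.303835
  p_B = [0.718926] × [0.43085] = 0.309749
  p_C = [0.680254] × [0.268934] = 0.182943
  p_D = [0.646069] × [0.232039] = 0.149913
Prior × likelihood for each component:
  π_A·p_A = 0.18 × 0.303835 = 0.0546902
  π_B·p_B = 0.20 × 0.309749 = 0.0619498
  π_C·p_C = 0.25 × 0.182943 = 0.0457358
  π_D·p_D = 0.37 × 0.149913 = 0.0554679
Normaliser: 0.0546902 + 0.0619498 + 0.0457358 + 0.0554679 = 0.217844
So the posterior for Regime C is 0.0457358 / 0.217844 ≈ 0.2099.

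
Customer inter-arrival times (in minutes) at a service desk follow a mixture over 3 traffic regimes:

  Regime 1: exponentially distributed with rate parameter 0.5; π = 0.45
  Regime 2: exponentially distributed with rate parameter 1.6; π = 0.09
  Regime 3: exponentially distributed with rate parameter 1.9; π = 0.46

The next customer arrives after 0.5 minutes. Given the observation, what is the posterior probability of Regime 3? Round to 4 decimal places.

Apply Bayes' rule: the posterior for each component is proportional to its prior times its likelihood at x.
Exponential densities:
  f_1 = 0.3894
  f_2 = 0.718926
  f_3 = 0.734808
Weight by the priors:
  π_1·f_1 = 0.45 × 0.3894 = 0.17523
  π_2·f_2 = 0.09 × 0.718926 = 0.0647034
  π_3·f_3 = 0.46 × 0.734808 = 0.338012
Normaliser: 0.17523 + 0.0647034 + 0.338012 = 0.577945
Responsibility of Regime 3: 0.338012 / 0.577945 ≈ 0.5849

0.5849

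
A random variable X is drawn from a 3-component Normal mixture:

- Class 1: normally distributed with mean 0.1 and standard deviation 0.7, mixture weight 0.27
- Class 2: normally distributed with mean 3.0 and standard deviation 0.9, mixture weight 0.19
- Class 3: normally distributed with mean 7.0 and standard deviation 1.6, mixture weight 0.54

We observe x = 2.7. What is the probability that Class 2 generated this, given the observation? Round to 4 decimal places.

Apply Bayes' rule: the posterior for each component is proportional to its prior times its likelihood at x.
Normal densities:
  p_1 = 0.000575528
  p_2 = 0.419315
  p_3 = 0.00673613
Multiply by the mixture weights:
  P(Z=1)·p_1 = 0.27 × 0.000575528 = 0.000155393
  P(Z=2)·p_2 = 0.19 × 0.419315 = 0.0796698
  P(Z=3)·p_3 = 0.54 × 0.00673613 = 0.00363751
Denominator: 0.000155393 + 0.0796698 + 0.00363751 = 0.0834627
P(Class 2 | 2.7) = 0.0796698 / 0.0834627 ≈ 0.9546

0.9546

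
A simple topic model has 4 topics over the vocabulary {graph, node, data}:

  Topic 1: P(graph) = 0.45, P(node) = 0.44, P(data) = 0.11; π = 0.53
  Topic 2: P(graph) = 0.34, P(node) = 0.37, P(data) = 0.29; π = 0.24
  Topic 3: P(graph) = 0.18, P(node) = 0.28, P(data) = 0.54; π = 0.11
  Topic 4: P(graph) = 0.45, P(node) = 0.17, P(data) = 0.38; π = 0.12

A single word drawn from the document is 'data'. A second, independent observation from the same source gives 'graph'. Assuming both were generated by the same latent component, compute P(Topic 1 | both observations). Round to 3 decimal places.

P(component k | x) = w_k·f_k(x) / marginal(x), where marginal(x) = Σ_j w_j·f_j(x).
Since both observations come from the same component, the likelihood for component k is f_k(x₁)·f_k(x₂).
  p_1 = [0.11] × [0.45] = 0.0495
  p_2 = [0.29] × [0.34] = 0.0986
  p_3 = [0.54] × [0.18] = 0.0972
  p_4 = [0.38] × [0.45] = 0.171
Prior × likelihood for each component:
  w_1·p_1 = 0.53 × 0.0495 = 0.026235
  w_2·p_2 = 0.24 × 0.0986 = 0.023664
  w_3·p_3 = 0.11 × 0.0972 = 0.010692
  w_4·p_4 = 0.12 × 0.171 = 0.02052
Denominator: 0.026235 + 0.023664 + 0.010692 + 0.02052 = 0.081111
So the posterior for Topic 1 is 0.026235 / 0.081111 ≈ 0.323.

0.323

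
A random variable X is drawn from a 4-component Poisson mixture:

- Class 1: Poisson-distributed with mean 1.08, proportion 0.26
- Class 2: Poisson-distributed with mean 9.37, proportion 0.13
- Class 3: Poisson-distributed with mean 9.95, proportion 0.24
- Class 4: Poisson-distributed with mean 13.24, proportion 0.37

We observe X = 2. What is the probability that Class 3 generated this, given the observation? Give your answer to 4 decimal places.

P(component k | x) = P(Z=k)·f_k(x) / marginal(x), where marginal(x) = Σ_j P(Z=j)·f_j(x).
Component likelihoods at x = 2:
  p_1 = 0.198052
  p_2 = 0.00374205
  p_3 = 0.00236258
  p_4 = 0.000155843
Unnormalised posteriors:
  P(Z=1)·p_1 = 0.26 × 0.198052 = 0.0514935
  P(Z=2)·p_2 = 0.13 × 0.00374205 = 0.000486467
  P(Z=3)·p_3 = 0.24 × 0.00236258 = 0.000567019
  P(Z=4)·p_4 = 0.37 × 0.000155843 = 5.76619e-05
Evidence: 0.0514935 + 0.000486467 + 0.000567019 + 5.76619e-05 = 0.0526047
P(Class 3 | x) = 0.000567019 / 0.0526047 ≈ 0.0108

0.0108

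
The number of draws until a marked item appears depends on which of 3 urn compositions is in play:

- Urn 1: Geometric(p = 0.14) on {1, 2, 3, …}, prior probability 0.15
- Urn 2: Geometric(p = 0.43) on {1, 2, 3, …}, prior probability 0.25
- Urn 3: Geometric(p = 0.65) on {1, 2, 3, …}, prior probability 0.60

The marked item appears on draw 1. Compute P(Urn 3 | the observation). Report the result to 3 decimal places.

0.752

The responsibility of component k is w_k f_k(x) divided by Σ_j w_j f_j(x).
Geometric probabilities:
  p_1 = 0.14·(1−0.14)^0 = 0.14·1 = 0.14
  p_2 = 0.43·(1−0.43)^0 = 0.43·1 = 0.43
  p_3 = 0.65·(1−0.65)^0 = 0.65·1 = 0.65
Prior × likelihood for each component:
  w_1·p_1 = 0.15 × 0.14 = 0.021
  w_2·p_2 = 0.25 × 0.43 = 0.1075
  w_3·p_3 = 0.60 × 0.65 = 0.39
Marginal: 0.021 + 0.1075 + 0.39 = 0.5185
So the posterior for Urn 3 is 0.39 / 0.5185 ≈ 0.752.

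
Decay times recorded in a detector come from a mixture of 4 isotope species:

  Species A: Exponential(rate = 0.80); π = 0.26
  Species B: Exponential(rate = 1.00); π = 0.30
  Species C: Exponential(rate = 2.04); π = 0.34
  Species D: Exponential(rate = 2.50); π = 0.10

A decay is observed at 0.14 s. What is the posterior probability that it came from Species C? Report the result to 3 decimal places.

0.456

By Bayes' theorem, P(k | x) = π_k f_k(x) / Σ_j π_j f_j(x).
Evaluate each component's likelihood at the observed value:
  p_A = 0.80·e^(−0.80·0.14) = 0.80·e^(−0.1120) = 0.715235
  p_B = 1.00·e^(−1.00·0.14) = 1.00·e^(−0.1400) = 0.869358
  p_C = 2.04·e^(−2.04·0.14) = 2.04·e^(−0.2856) = 1.53319
  p_D = 2.50·e^(−2.50·0.14) = 2.50·e^(−0.3500) = 1.76172
Unnormalised posteriors:
  π_A·p_A = 0.26 × 0.715235 = 0.185961
  π_B·p_B = 0.30 × 0.869358 = 0.260807
  π_C·p_C = 0.34 × 1.53319 = 0.521284
  π_D·p_D = 0.10 × 1.76172 = 0.176172
Sum: 0.185961 + 0.260807 + 0.521284 + 0.176172 = 1.14422
Responsibility of Species C: 0.521284 / 1.14422 ≈ 0.456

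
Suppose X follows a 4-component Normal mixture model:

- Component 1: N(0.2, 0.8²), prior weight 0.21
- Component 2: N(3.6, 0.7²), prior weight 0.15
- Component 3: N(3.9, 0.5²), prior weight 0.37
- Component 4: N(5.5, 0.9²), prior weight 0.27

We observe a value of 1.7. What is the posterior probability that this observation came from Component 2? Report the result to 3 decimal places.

Posterior ∝ prior × likelihood, so P(k | x) ∝ π_k f_k(x); normalise over all components.
Component likelihoods at x = 1.7:
  L_1 = (1/(0.8·√(2π)))·exp(−(1.7−0.2)²/(2·0.8²)) = 0.498678·exp(-1.75781) = 0.0859828
  L_2 = (1/(0.7·√(2π)))·exp(−(1.7−3.6)²/(2·0.7²)) = 0.569918·exp(-3.68367) = 0.0143223
  L_3 = (1/(0.5·√(2π)))·exp(−(1.7−3.9)²/(2·0.5²)) = 0.797885·exp(-9.68000) = 4.98849e-05
  L_4 = (1/(0.9·√(2π)))·exp(−(1.7−5.5)²/(2·0.9²)) = 0.443269·exp(-8.91358) = 5.96415e-05
Unnormalised posteriors:
  π_1·L_1 = 0.21 × 0.0859828 = 0.0180564
  π_2·L_2 = 0.15 × 0.0143223 = 0.00214835
  π_3·L_3 = 0.37 × 4.98849e-05 = 1.84574e-05
  π_4·L_4 = 0.27 × 5.96415e-05 = 1.61032e-05
Marginal: 0.0180564 + 0.00214835 + 1.84574e-05 + 1.61032e-05 = 0.0202393
P(Component 2 | x) = 0.00214835 / 0.0202393 ≈ 0.106

0.106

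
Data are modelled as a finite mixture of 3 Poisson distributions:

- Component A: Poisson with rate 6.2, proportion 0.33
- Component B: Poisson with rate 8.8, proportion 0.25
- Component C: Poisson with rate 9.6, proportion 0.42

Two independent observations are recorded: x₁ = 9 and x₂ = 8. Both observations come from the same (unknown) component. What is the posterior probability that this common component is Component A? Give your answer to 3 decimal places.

0.200

Posterior ∝ prior × likelihood, so P(k | x) ∝ w_k f_k(x); normalise over all components.
Since both observations come from the same component, the likelihood for component k is f_k(x₁)·f_k(x₂).
  p_A = [e^(−6.2)·6.2^9/9! = 0.0757071] × [0.109897] = 0.00832001
  p_B = [e^(−8.8)·8.8^9/9! = 0.131459] × [0.134446] = 0.0176742
  p_C = [e^(−9.6)·9.6^9/9! = 0.129256] × [0.121178] = 0.0156629
Prior × likelihood for each component:
  w_A·p_A = 0.33 × 0.00832001 = 0.0027456
  w_B·p_B = 0.25 × 0.0176742 = 0.00441854
  w_C·p_C = 0.42 × 0.0156629 = 0.00657844
Evidence: 0.0027456 + 0.00441854 + 0.00657844 = 0.0137426
So the posterior for Component A is 0.0027456 / 0.0137426 ≈ 0.200.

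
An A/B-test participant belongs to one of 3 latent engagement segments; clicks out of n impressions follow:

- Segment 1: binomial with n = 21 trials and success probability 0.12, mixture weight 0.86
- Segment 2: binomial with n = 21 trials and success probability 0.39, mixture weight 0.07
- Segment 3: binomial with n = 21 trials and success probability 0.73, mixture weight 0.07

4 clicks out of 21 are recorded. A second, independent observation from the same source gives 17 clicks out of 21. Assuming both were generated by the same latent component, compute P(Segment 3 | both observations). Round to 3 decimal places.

0.019

P(component k | x) = w_k·f_k(x) / marginal(x), where marginal(x) = Σ_j w_j·f_j(x).
Since both observations come from the same component, the likelihood for component k is f_k(x₁)·f_k(x₂).
  p_1 = [C(21,4)·0.12^4·0.88^17 = 5985·0.00020736·0.113817 = 0.141252] × [7.96299e-13] = 1.12479e-13
  p_2 = [C(21,4)·0.39^4·0.61^17 = 5985·0.0231344·0.000224185 = 0.0310406] × [9.25725e-05] = 2.8735e-06
  p_3 = [C(21,4)·0.73^4·0.27^17 = 5985·0.283982·2.15369e-10 = 3.66049e-07] × [0.151011] = 5.52774e-08
Unnormalised posteriors:
  w_1·p_1 = 0.86 × 1.12479e-13 = 9.67317e-14
  w_2·p_2 = 0.07 × 2.8735e-06 = 2.01145e-07
  w_3·p_3 = 0.07 × 5.52774e-08 = 3.86942e-09
Denominator: 9.67317e-14 + 2.01145e-07 + 3.86942e-09 = 2.05015e-07
P(Segment 3 | x₁,x₂) ≈ 0.019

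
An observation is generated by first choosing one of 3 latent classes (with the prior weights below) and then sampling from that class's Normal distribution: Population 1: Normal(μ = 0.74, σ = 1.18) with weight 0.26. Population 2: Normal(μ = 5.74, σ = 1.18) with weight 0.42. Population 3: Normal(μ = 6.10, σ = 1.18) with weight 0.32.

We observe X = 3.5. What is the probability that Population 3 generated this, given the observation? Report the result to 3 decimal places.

P(component k | x) = π_k·f_k(x) / marginal(x), where marginal(x) = Σ_j π_j·f_j(x).
Evaluate each component's likelihood at the observed value:
  f_1 = (1/(1.18·√(2π)))·exp(−(3.5−0.74)²/(2·1.18²)) = 0.338087·exp(-2.73542) = 0.0219306
  f_2 = (1/(1.18·√(2π)))·exp(−(3.5−5.74)²/(2·1.18²)) = 0.338087·exp(-1.80178) = 0.0557859
  f_3 = (1/(1.18·√(2π)))·exp(−(3.5−6.10)²/(2·1.18²)) = 0.338087·exp(-2.42746) = 0.0298397
Multiply by the mixture weights:
  π_1·f_1 = 0.26 × 0.0219306 = 0.00570195
  π_2·f_2 = 0.42 × 0.0557859 = 0.0234301
  π_3·f_3 = 0.32 × 0.0298397 = 0.0095487
Normaliser: 0.00570195 + 0.0234301 + 0.0095487 = 0.0386807
P(Population 3 | the observation) ≈ 0.247

0.247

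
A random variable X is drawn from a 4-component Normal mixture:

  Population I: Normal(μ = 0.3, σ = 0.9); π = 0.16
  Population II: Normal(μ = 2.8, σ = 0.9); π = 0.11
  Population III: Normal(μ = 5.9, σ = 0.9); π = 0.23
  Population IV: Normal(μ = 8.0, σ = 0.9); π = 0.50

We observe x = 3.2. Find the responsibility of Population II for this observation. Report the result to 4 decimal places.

0.9666

By Bayes' theorem, P(k | x) = P(Z=k) f_k(x) / Σ_j P(Z=j) f_j(x).
Component likelihoods at x = 3.2:
  p_I = (1/(0.9·√(2π)))·exp(−(3.2−0.3)²/(2·0.9²)) = 0.443269·exp(-5.19136) = 0.00246655
  p_II = (1/(0.9·√(2π)))·exp(−(3.2−2.8)²/(2·0.9²)) = 0.443269·exp(-0.09877) = 0.401582
  p_III = (1/(0.9·√(2π)))·exp(−(3.2−5.9)²/(2·0.9²)) = 0.443269·exp(-4.50000) = 0.00492428
  p_IV = (1/(0.9·√(2π)))·exp(−(3.2−8.0)²/(2·0.9²)) = 0.443269·exp(-14.22222) = 2.95145e-07
Weight by the priors:
  P(Z=I)·p_I = 0.16 × 0.00246655 = 0.000394648
  P(Z=II)·p_II = 0.11 × 0.401582 = 0.044174
  P(Z=III)·p_III = 0.23 × 0.00492428 = 0.00113258
  P(Z=IV)·p_IV = 0.50 × 2.95145e-07 = 1.47572e-07
Evidence: 0.000394648 + 0.044174 + 0.00113258 + 1.47572e-07 = 0.0457014
P(Population II | the observation) ≈ 0.9666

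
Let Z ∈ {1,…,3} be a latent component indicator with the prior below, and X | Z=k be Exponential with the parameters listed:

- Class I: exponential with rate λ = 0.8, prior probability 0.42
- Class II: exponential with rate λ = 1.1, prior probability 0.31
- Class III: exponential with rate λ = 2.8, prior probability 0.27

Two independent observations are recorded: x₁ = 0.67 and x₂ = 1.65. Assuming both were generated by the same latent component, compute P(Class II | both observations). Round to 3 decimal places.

The responsibility of component k is P(Z=k) f_k(x) divided by Σ_j P(Z=j) f_j(x).
Since both observations come from the same component, the likelihood for component k is f_k(x₁)·f_k(x₂).
  f_I = [0.468067] × [0.213708] = 0.10003
  f_II = [0.526402] × [0.179122] = 0.09429
  f_III = [0.428965] × [0.0275878] = 0.0118342
Multiply by the mixture weights:
  P(Z=I)·f_I = 0.42 × 0.10003 = 0.0420125
  P(Z=II)·f_II = 0.31 × 0.09429 = 0.0292299
  P(Z=III)·f_III = 0.27 × 0.0118342 = 0.00319524
Evidence: 0.0420125 + 0.0292299 + 0.00319524 = 0.0744377
P(Class II | data) = 0.0292299 / 0.0744377 ≈ 0.393

0.393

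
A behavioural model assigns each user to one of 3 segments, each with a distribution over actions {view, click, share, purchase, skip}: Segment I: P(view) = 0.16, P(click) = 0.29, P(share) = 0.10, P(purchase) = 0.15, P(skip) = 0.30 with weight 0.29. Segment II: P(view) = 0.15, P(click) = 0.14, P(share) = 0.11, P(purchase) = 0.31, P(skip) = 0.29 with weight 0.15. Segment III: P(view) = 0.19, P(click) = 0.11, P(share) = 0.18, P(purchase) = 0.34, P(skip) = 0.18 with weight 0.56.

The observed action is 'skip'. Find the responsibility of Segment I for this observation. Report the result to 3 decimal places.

0.376

The responsibility of component k is P(Z=k) f_k(x) divided by Σ_j P(Z=j) f_j(x).
Component likelihoods at x = 'skip':
  p_I = 0.3
  p_II = 0.29
  p_III = 0.18
Multiply by the mixture weights:
  P(Z=I)·p_I = 0.29 × 0.3 = 0.087
  P(Z=II)·p_II = 0.15 × 0.29 = 0.0435
  P(Z=III)·p_III = 0.56 × 0.18 = 0.1008
Marginal: 0.087 + 0.0435 + 0.1008 = 0.2313
P(Segment I | x) ≈ 0.376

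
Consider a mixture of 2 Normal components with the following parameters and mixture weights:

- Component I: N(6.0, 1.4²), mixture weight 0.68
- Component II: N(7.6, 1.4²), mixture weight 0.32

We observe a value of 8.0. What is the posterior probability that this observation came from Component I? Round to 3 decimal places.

Apply Bayes' rule: the posterior for each component is proportional to its prior times its likelihood at x.
Component likelihoods at x = 8.0:
  p_I = 0.102713
  p_II = 0.273562
Prior × likelihood for each component:
  π_I·p_I = 0.68 × 0.102713 = 0.0698447
  π_II·p_II = 0.32 × 0.273562 = 0.0875398
Normaliser: 0.0698447 + 0.0875398 = 0.157385
Responsibility of Component I: 0.0698447 / 0.157385 ≈ 0.444

0.444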